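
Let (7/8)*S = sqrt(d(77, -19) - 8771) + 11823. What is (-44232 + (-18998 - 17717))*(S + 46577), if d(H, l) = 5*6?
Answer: -4864024283 - 647576*I*sqrt(8741)/7 ≈ -4.864e+9 - 8.6492e+6*I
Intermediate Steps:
d(H, l) = 30
S = 13512 + 8*I*sqrt(8741)/7 (S = 8*(sqrt(30 - 8771) + 11823)/7 = 8*(sqrt(-8741) + 11823)/7 = 8*(I*sqrt(8741) + 11823)/7 = 8*(11823 + I*sqrt(8741))/7 = 13512 + 8*I*sqrt(8741)/7 ≈ 13512.0 + 106.85*I)
(-44232 + (-18998 - 17717))*(S + 46577) = (-44232 + (-18998 - 17717))*((13512 + 8*I*sqrt(8741)/7) + 46577) = (-44232 - 36715)*(60089 + 8*I*sqrt(8741)/7) = -80947*(60089 + 8*I*sqrt(8741)/7) = -4864024283 - 647576*I*sqrt(8741)/7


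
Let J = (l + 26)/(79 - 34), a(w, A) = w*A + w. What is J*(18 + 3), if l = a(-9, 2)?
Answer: -7/15 ≈ -0.46667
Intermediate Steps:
a(w, A) = w + A*w (a(w, A) = A*w + w = w + A*w)
l = -27 (l = -9*(1 + 2) = -9*3 = -27)
J = -1/45 (J = (-27 + 26)/(79 - 34) = -1/45 ≈ -0.022222)
J*(18 + 3) = -(18 + 3)/45 = -1/45*21 = -7/15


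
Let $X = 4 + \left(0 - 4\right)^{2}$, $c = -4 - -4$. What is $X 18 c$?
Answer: $0$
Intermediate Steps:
$c = 0$ ($c = -4 + 4 = 0$)
$X = 20$ ($X = 4 + \left(-4\right)^{2} = 4 + 16 = 20$)
$X 18 c = 20 \cdot 18 \cdot 0 = 360 \cdot 0 = 0$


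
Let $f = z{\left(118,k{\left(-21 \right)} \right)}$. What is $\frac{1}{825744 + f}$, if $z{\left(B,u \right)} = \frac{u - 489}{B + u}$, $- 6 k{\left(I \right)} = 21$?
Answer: $\frac{229}{189094391} \approx 1.211 \cdot 10^{-6}$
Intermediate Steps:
$k{\left(I \right)} = - \frac{7}{2}$ ($k{\left(I \right)} = \left(- \frac{1}{6}\right) 21 = - \frac{7}{2}$)
$z{\left(B,u \right)} = \frac{-489 + u}{B + u}$
$f = - \frac{985}{229}$ ($f = \frac{-489 - \frac{7}{2}}{118 - \frac{7}{2}} = \frac{1}{\frac{229}{2}} \left(- \frac{985}{2}\right) = \frac{2}{229} \left(- \frac{985}{2}\right) = - \frac{985}{229} \approx -4.3013$)
$\frac{1}{825744 + f} = \frac{1}{825744 - \frac{985}{229}} = \frac{1}{\frac{189094391}{229}} = \frac{229}{189094391}$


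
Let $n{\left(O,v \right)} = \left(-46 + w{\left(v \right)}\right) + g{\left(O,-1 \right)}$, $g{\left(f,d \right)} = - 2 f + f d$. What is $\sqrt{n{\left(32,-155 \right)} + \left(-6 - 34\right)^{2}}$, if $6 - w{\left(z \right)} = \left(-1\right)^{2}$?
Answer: $\sqrt{1463} \approx 38.249$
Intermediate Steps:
$w{\left(z \right)} = 5$ ($w{\left(z \right)} = 6 - \left(-1\right)^{2} = 6 - 1 = 5$)
$g{\left(f,d \right)} = - 2 f + d f$
$n{\left(O,v \right)} = -41 - 3 O$ ($n{\left(O,v \right)} = \left(-46 + 5\right) + O \left(-2 - 1\right) = -41 + O \left(-3\right) = -41 - 3 O$)
$\sqrt{n{\left(32,-155 \right)} + \left(-6 - 34\right)^{2}} = \sqrt{\left(-41 - 96\right) + \left(-6 - 34\right)^{2}} = \sqrt{\left(-41 - 96\right) + \left(-40\right)^{2}} = \sqrt{-137 + 1600} = \sqrt{1463}$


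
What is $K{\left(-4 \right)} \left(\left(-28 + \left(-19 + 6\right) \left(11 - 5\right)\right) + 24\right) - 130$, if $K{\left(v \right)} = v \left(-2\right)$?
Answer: $-786$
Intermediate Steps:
$K{\left(v \right)} = - 2 v$
$K{\left(-4 \right)} \left(\left(-28 + \left(-19 + 6\right) \left(11 - 5\right)\right) + 24\right) - 130 = \left(-2\right) \left(-4\right) \left(\left(-28 + \left(-19 + 6\right) \left(11 - 5\right)\right) + 24\right) - 130 = 8 \left(\left(-28 - 78\right) + 24\right) - 130 = 8 \left(-106 + 24\right) - 130 = 8 \left(-82\right) - 130 = -656 - 130 = -786$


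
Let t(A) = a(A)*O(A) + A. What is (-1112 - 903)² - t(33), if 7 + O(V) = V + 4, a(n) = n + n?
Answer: 4058212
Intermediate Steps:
a(n) = 2*n
O(V) = -3 + V (O(V) = -7 + (V + 4) = -7 + (4 + V) = -3 + V)
t(A) = A + 2*A*(-3 + A) (t(A) = (2*A)*(-3 + A) + A = 2*A*(-3 + A) + A = A + 2*A*(-3 + A))
(-1112 - 903)² - t(33) = (-1112 - 903)² - 33*(-5 + 2*33) = (-2015)² - 33*(-5 + 66) = 4060225 - 33*61 = 4060225 - 1*2013 = 4060225 - 2013 = 4058212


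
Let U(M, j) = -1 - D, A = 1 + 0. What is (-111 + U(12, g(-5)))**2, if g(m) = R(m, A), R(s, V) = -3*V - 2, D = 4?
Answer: 13456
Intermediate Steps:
A = 1
R(s, V) = -2 - 3*V
g(m) = -5 (g(m) = -2 - 3*1 = -2 - 3 = -5)
U(M, j) = -5 (U(M, j) = -1 - 1*4 = -1 - 4 = -5)
(-111 + U(12, g(-5)))**2 = (-111 - 5)**2 = (-116)**2 = 13456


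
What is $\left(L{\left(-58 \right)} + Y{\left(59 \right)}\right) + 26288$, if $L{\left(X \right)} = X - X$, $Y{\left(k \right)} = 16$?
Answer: $26304$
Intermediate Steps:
$L{\left(X \right)} = 0$
$\left(L{\left(-58 \right)} + Y{\left(59 \right)}\right) + 26288 = \left(0 + 16\right) + 26288 = 16 + 26288 = 26304$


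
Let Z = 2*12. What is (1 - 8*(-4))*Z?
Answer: 792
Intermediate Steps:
Z = 24
(1 - 8*(-4))*Z = (1 - 8*(-4))*24 = (1 + 32)*24 = 33*24 = 792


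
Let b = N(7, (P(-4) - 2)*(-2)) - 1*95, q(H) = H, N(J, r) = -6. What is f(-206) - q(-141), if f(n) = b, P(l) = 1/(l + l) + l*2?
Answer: 40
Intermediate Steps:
P(l) = 1/(2*l) + 2*l
b = -101 (b = -6 - 1*95 = -6 - 95 = -101)
f(n) = -101
f(-206) - q(-141) = -101 - 1*(-141) = -101 + 141 = 40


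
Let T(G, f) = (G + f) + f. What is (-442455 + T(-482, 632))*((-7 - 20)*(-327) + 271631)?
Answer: -123871609580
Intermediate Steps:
T(G, f) = G + 2*f
(-442455 + T(-482, 632))*((-7 - 20)*(-327) + 271631) = (-442455 + (-482 + 2*632))*((-7 - 20)*(-327) + 271631) = (-442455 + (-482 + 1264))*(-27*(-327) + 271631) = (-442455 + 782)*(8829 + 271631) = -441673*280460 = -123871609580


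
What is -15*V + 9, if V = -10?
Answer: 159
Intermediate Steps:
-15*V + 9 = -15*(-10) + 9 = 150 + 9 = 159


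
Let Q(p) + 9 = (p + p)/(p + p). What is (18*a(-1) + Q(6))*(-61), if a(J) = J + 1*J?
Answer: 2684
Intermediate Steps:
Q(p) = -8 (Q(p) = -9 + (p + p)/(p + p) = -9 + (2*p)/((2*p)) = -9 + (2*p)*(1/(2*p)) = -9 + 1 = -8)
a(J) = 2*J (a(J) = J + J = 2*J)
(18*a(-1) + Q(6))*(-61) = (18*(2*(-1)) - 8)*(-61) = (18*(-2) - 8)*(-61) = (-36 - 8)*(-61) = -44*(-61) = 2684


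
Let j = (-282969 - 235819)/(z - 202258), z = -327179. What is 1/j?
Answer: 23019/22556 ≈ 1.0205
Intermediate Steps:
j = 22556/23019 (j = (-282969 - 235819)/(-327179 - 202258) = -518788/(-529437) = -518788*(-1/529437) = 22556/23019 ≈ 0.97989)
1/j = 1/(22556/23019) = 23019/22556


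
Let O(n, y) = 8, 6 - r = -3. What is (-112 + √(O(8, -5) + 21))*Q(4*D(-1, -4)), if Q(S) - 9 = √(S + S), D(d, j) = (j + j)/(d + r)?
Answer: -(9 + 2*I*√2)*(112 - √29) ≈ -959.53 - 301.55*I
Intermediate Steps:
r = 9 (r = 6 - 1*(-3) = 6 + 3 = 9)
D(d, j) = 2*j/(9 + d) (D(d, j) = (j + j)/(d + 9) = (2*j)/(9 + d) = 2*j/(9 + d))
Q(S) = 9 + √2*√S (Q(S) = 9 + √(S + S) = 9 + √(2*S) = 9 + √2*√S)
(-112 + √(O(8, -5) + 21))*Q(4*D(-1, -4)) = (-112 + √(8 + 21))*(9 + √2*√(4*(2*(-4)/(9 - 1)))) = (-112 + √29)*(9 + √2*√(4*(2*(-4)/8))) = (-112 + √29)*(9 + √2*√(4*(2*(-4)*(⅛)))) = (-112 + √29)*(9 + √2*√(4*(-1))) = (-112 + √29)*(9 + √2*√(-4)) = (-112 + √29)*(9 + √2*(2*I)) = (-112 + √29)*(9 + 2*I*√2)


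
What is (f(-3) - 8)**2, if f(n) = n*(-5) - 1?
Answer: 36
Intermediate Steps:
f(n) = -1 - 5*n (f(n) = -5*n - 1 = -1 - 5*n)
(f(-3) - 8)**2 = ((-1 - 5*(-3)) - 8)**2 = ((-1 + 15) - 8)**2 = (14 - 8)**2 = 6**2 = 36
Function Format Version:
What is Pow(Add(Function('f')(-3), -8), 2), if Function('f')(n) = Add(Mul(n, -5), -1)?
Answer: 36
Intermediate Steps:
Function('f')(n) = Add(-1, Mul(-5, n)) (Function('f')(n) = Add(Mul(-5, n), -1) = Add(-1, Mul(-5, n)))
Pow(Add(Function('f')(-3), -8), 2) = Pow(Add(Add(-1, Mul(-5, -3)), -8), 2) = Pow(Add(Add(-1, 15), -8), 2) = Pow(Add(14, -8), 2) = Pow(6, 2) = 36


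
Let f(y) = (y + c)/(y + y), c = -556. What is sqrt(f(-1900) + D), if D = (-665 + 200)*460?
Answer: I*sqrt(1930441667)/95 ≈ 462.49*I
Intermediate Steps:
f(y) = (-556 + y)/(2*y) (f(y) = (y - 556)/(y + y) = (-556 + y)/((2*y)) = (-556 + y)*(1/(2*y)) = (-556 + y)/(2*y))
D = -213900 (D = -465*460 = -213900)
sqrt(f(-1900) + D) = sqrt((1/2)*(-556 - 1900)/(-1900) - 213900) = sqrt((1/2)*(-1/1900)*(-2456) - 213900) = sqrt(307/475 - 213900) = sqrt(-101602193/475) = I*sqrt(1930441667)/95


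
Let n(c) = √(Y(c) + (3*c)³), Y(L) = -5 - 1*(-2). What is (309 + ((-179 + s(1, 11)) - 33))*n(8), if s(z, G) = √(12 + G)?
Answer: √13821*(97 + √23) ≈ 11967.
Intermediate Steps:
Y(L) = -3 (Y(L) = -5 + 2 = -3)
n(c) = √(-3 + 27*c³) (n(c) = √(-3 + (3*c)³) = √(-3 + 27*c³))
(309 + ((-179 + s(1, 11)) - 33))*n(8) = (309 + ((-179 + √(12 + 11)) - 33))*√(-3 + 27*8³) = (309 + ((-179 + √23) - 33))*√(-3 + 27*512) = (309 + (-212 + √23))*√(-3 + 13824) = (97 + √23)*√13821 = √13821*(97 + √23)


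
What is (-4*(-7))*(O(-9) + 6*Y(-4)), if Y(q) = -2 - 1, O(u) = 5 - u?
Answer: -112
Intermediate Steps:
Y(q) = -3
(-4*(-7))*(O(-9) + 6*Y(-4)) = (-4*(-7))*((5 - 1*(-9)) + 6*(-3)) = 28*((5 + 9) - 18) = 28*(14 - 18) = 28*(-4) = -112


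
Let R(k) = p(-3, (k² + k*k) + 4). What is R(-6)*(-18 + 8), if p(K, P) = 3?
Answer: -30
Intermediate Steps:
R(k) = 3
R(-6)*(-18 + 8) = 3*(-18 + 8) = 3*(-10) = -30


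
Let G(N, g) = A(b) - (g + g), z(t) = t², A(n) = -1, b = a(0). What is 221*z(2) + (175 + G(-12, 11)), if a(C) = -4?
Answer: 1036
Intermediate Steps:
b = -4
G(N, g) = -1 - 2*g (G(N, g) = -1 - (g + g) = -1 - 2*g)
221*z(2) + (175 + G(-12, 11)) = 221*2² + (175 + (-1 - 2*11)) = 221*4 + (175 + (-1 - 22)) = 884 + (175 - 23) = 884 + 152 = 1036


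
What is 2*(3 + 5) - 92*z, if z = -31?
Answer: 2868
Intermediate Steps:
2*(3 + 5) - 92*z = 2*(3 + 5) - 92*(-31) = 2*8 + 2852 = 16 + 2852 = 2868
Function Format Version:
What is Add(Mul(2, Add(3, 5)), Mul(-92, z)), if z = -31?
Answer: 2868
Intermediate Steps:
Add(Mul(2, Add(3, 5)), Mul(-92, z)) = Add(Mul(2, Add(3, 5)), Mul(-92, -31)) = Add(Mul(2, 8), 2852) = Add(16, 2852) = 2868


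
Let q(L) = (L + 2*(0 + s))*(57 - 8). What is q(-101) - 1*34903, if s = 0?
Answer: -39852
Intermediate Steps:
q(L) = 49*L (q(L) = (L + 2*(0 + 0))*(57 - 8) = (L + 2*0)*49 = (L + 0)*49 = L*49 = 49*L)
q(-101) - 1*34903 = 49*(-101) - 1*34903 = -4949 - 34903 = -39852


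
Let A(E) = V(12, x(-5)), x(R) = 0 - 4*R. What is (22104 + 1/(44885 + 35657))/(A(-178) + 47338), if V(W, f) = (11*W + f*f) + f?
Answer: 1780300369/3857156380 ≈ 0.46156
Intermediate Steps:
x(R) = -4*R
V(W, f) = f + f² + 11*W (V(W, f) = (11*W + f²) + f = (f² + 11*W) + f = f + f² + 11*W)
A(E) = 552 (A(E) = -4*(-5) + (-4*(-5))² + 11*12 = 20 + 20² + 132 = 20 + 400 + 132 = 552)
(22104 + 1/(44885 + 35657))/(A(-178) + 47338) = (22104 + 1/(44885 + 35657))/(552 + 47338) = (22104 + 1/80542)/47890 = (22104 + 1/80542)*(1/47890) = (1780300369/80542)*(1/47890) = 1780300369/3857156380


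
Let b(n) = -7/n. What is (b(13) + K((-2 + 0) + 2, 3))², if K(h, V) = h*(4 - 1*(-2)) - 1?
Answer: 400/169 ≈ 2.3669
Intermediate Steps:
K(h, V) = -1 + 6*h (K(h, V) = h*(4 + 2) - 1 = h*6 - 1 = 6*h - 1 = -1 + 6*h)
(b(13) + K((-2 + 0) + 2, 3))² = (-7/13 + (-1 + 6*((-2 + 0) + 2)))² = (-7*1/13 + (-1 + 6*(-2 + 2)))² = (-7/13 + (-1 + 6*0))² = (-7/13 + (-1 + 0))² = (-7/13 - 1)² = (-20/13)² = 400/169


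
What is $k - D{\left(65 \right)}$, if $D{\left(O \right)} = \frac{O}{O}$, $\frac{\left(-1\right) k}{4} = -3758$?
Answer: $15031$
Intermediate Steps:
$k = 15032$ ($k = \left(-4\right) \left(-3758\right) = 15032$)
$D{\left(O \right)} = 1$
$k - D{\left(65 \right)} = 15032 - 1 = 15031$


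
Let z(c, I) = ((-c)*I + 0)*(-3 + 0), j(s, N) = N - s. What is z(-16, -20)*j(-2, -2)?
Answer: 0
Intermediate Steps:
z(c, I) = 3*I*c (z(c, I) = (-I*c + 0)*(-3) = -I*c*(-3) = 3*I*c)
z(-16, -20)*j(-2, -2) = (3*(-20)*(-16))*(-2 - 1*(-2)) = 960*(-2 + 2) = 960*0 = 0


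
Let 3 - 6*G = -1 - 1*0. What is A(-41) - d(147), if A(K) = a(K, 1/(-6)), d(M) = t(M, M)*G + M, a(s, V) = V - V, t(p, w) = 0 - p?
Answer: -49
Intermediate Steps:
t(p, w) = -p
G = 2/3 (G = 1/2 - (-1 - 1*0)/6 = 1/2 - (-1 + 0)/6 = 1/2 - 1/6*(-1) = 1/2 + 1/6 = 2/3 ≈ 0.66667)
a(s, V) = 0
d(M) = M/3 (d(M) = -M*(2/3) + M = -2*M/3 + M = M/3)
A(K) = 0
A(-41) - d(147) = 0 - 147/3 = 0 - 1*49 = 0 - 49 = -49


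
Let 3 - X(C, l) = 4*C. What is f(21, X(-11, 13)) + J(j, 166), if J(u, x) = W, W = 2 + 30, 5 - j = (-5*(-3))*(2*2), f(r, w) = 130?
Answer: 162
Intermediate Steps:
X(C, l) = 3 - 4*C
j = -55 (j = 5 - (-5*(-3))*2*2 = 5 - 15*4 = 5 - 1*60 = 5 - 60 = -55)
W = 32
J(u, x) = 32
f(21, X(-11, 13)) + J(j, 166) = 130 + 32 = 162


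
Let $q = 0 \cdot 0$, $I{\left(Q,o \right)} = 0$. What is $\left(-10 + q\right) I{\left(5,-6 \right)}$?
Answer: $0$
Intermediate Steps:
$q = 0$
$\left(-10 + q\right) I{\left(5,-6 \right)} = \left(-10 + 0\right) 0 = \left(-10\right) 0 = 0$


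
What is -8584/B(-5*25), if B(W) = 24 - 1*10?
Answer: -4292/7 ≈ -613.14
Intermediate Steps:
B(W) = 14 (B(W) = 24 - 10 = 14)
-8584/B(-5*25) = -8584/14 = -8584*1/14 = -4292/7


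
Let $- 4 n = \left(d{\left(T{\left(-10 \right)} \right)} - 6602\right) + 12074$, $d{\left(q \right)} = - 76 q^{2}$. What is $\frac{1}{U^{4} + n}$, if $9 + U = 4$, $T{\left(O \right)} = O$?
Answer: $\frac{1}{1157} \approx 0.0008643$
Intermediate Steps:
$U = -5$ ($U = -9 + 4 = -5$)
$n = 532$ ($n = - \frac{\left(- 76 \left(-10\right)^{2} - 6602\right) + 12074}{4} = - \frac{\left(\left(-76\right) 100 - 6602\right) + 12074}{4} = - \frac{\left(-7600 - 6602\right) + 12074}{4} = - \frac{-14202 + 12074}{4} = \left(- \frac{1}{4}\right) \left(-2128\right) = 532$)
$\frac{1}{U^{4} + n} = \frac{1}{\left(-5\right)^{4} + 532} = \frac{1}{625 + 532} = \frac{1}{1157}$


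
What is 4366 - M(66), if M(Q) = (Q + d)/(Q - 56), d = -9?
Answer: 43603/10 ≈ 4360.3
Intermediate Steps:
M(Q) = (-9 + Q)/(-56 + Q) (M(Q) = (Q - 9)/(Q - 56) = (-9 + Q)/(-56 + Q))
4366 - M(66) = 4366 - (-9 + 66)/(-56 + 66) = 4366 - 57/10 = 43603/10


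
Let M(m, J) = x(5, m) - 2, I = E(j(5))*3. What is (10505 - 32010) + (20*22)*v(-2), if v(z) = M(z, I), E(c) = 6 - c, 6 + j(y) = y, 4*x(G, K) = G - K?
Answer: -21615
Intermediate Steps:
x(G, K) = -K/4 + G/4 (x(G, K) = (G - K)/4 = -K/4 + G/4)
j(y) = -6 + y
I = 21 (I = (6 - (-6 + 5))*3 = (6 - 1*(-1))*3 = (6 + 1)*3 = 7*3 = 21)
M(m, J) = -¾ - m/4 (M(m, J) = (-m/4 + (¼)*5) - 2 = (-m/4 + 5/4) - 2 = (5/4 - m/4) - 2 = -¾ - m/4)
v(z) = -¾ - z/4
(10505 - 32010) + (20*22)*v(-2) = (10505 - 32010) + (20*22)*(-¾ - ¼*(-2)) = -21505 + 440*(-¾ + ½) = -21505 + 440*(-¼) = -21505 - 110 = -21615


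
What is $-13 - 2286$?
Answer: $-2299$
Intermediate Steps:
$-13 - 2286 = -2299$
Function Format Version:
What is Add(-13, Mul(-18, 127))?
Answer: -2299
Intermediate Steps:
Add(-13, Mul(-18, 127)) = Add(-13, -2286) = -2299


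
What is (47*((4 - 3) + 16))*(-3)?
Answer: -2397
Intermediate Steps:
(47*((4 - 3) + 16))*(-3) = (47*(1 + 16))*(-3) = (47*17)*(-3) = 799*(-3) = -2397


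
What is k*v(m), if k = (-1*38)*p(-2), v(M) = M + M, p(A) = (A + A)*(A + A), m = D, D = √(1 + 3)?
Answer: -2432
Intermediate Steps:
D = 2 (D = √4 = 2)
m = 2
p(A) = 4*A² (p(A) = (2*A)*(2*A) = 4*A²)
v(M) = 2*M
k = -608 (k = (-1*38)*(4*(-2)²) = -152*4 = -38*16 = -608)
k*v(m) = -1216*2 = -608*4 = -2432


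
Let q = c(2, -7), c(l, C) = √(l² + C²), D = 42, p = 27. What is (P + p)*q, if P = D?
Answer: 69*√53 ≈ 502.33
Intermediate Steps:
P = 42
c(l, C) = √(C² + l²)
q = √53 (q = √((-7)² + 2²) = √(49 + 4) = √53 ≈ 7.2801)
(P + p)*q = (42 + 27)*√53 = 69*√53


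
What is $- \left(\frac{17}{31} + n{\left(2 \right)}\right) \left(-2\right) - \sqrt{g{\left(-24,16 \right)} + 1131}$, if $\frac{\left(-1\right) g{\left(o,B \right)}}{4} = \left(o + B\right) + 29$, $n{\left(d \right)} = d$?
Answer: $\frac{158}{31} - \sqrt{1047} \approx -27.261$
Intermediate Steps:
$g{\left(o,B \right)} = -116 - 4 B - 4 o$ ($g{\left(o,B \right)} = - 4 \left(\left(o + B\right) + 29\right) = - 4 \left(\left(B + o\right) + 29\right) = - 4 \left(29 + B + o\right) = -116 - 4 B - 4 o$)
$- \left(\frac{17}{31} + n{\left(2 \right)}\right) \left(-2\right) - \sqrt{g{\left(-24,16 \right)} + 1131} = - \left(\frac{17}{31} + 2\right) \left(-2\right) - \sqrt{\left(-116 - 64 - -96\right) + 1131} = - \left(17 \cdot \frac{1}{31} + 2\right) \left(-2\right) - \sqrt{\left(-116 - 64 + 96\right) + 1131} = - \left(\frac{17}{31} + 2\right) \left(-2\right) - \sqrt{-84 + 1131} = - \frac{79 \left(-2\right)}{31} - \sqrt{1047} = \left(-1\right) \left(- \frac{158}{31}\right) - \sqrt{1047} = \frac{158}{31} - \sqrt{1047}$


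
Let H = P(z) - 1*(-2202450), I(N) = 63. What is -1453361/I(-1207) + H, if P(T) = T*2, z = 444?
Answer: 19622419/9 ≈ 2.1803e+6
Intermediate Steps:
P(T) = 2*T
H = 2203338 (H = 2*444 - 1*(-2202450) = 888 + 2202450 = 2203338)
-1453361/I(-1207) + H = -1453361/63 + 2203338 = -1453361*1/63 + 2203338 = -207623/9 + 2203338 = 19622419/9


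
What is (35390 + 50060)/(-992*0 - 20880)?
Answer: -8545/2088 ≈ -4.0924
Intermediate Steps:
(35390 + 50060)/(-992*0 - 20880) = 85450/(0 - 20880) = 85450/(-20880) = 85450*(-1/20880) = -8545/2088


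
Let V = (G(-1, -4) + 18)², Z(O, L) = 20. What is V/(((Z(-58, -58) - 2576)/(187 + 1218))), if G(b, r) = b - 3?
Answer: -68845/639 ≈ -107.74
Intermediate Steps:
G(b, r) = -3 + b
V = 196 (V = ((-3 - 1) + 18)² = (-4 + 18)² = 14² = 196)
V/(((Z(-58, -58) - 2576)/(187 + 1218))) = 196/(((20 - 2576)/(187 + 1218))) = 196/((-2556/1405)) = 196/((-2556*1/1405)) = 196/(-2556/1405) = 196*(-1405/2556) = -68845/639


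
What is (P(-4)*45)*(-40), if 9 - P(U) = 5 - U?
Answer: 0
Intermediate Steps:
P(U) = 4 + U (P(U) = 9 - (5 - U) = 9 + (-5 + U) = 4 + U)
(P(-4)*45)*(-40) = ((4 - 4)*45)*(-40) = (0*45)*(-40) = 0*(-40) = 0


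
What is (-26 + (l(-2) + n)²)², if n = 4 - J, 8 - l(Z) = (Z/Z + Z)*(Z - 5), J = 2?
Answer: 289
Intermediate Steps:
l(Z) = 8 - (1 + Z)*(-5 + Z) (l(Z) = 8 - (Z/Z + Z)*(Z - 5) = 8 - (1 + Z)*(-5 + Z))
n = 2 (n = 4 - 1*2 = 4 - 2 = 2)
(-26 + (l(-2) + n)²)² = (-26 + ((13 - 1*(-2)² + 4*(-2)) + 2)²)² = (-26 + ((13 - 1*4 - 8) + 2)²)² = (-26 + ((13 - 4 - 8) + 2)²)² = (-26 + (1 + 2)²)² = (-26 + 3²)² = (-26 + 9)² = (-17)² = 289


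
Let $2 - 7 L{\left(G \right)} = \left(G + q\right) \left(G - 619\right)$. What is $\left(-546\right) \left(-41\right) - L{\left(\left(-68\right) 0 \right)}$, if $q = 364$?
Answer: $- \frac{68616}{7} \approx -9802.3$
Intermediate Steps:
$L{\left(G \right)} = \frac{2}{7} - \frac{\left(-619 + G\right) \left(364 + G\right)}{7}$ ($L{\left(G \right)} = \frac{2}{7} - \frac{\left(G + 364\right) \left(G - 619\right)}{7} = \frac{2}{7} - \frac{\left(364 + G\right) \left(-619 + G\right)}{7} = \frac{2}{7} - \frac{\left(-619 + G\right) \left(364 + G\right)}{7}$)
$\left(-546\right) \left(-41\right) - L{\left(\left(-68\right) 0 \right)} = \left(-546\right) \left(-41\right) - \left(\frac{225318}{7} - \frac{\left(\left(-68\right) 0\right)^{2}}{7} + \frac{255 \left(\left(-68\right) 0\right)}{7}\right) = 22386 - \left(\frac{225318}{7} - \frac{0^{2}}{7} + \frac{255}{7} \cdot 0\right) = 22386 - \left(\frac{225318}{7} - 0 + 0\right) = 22386 - \left(\frac{225318}{7} + 0 + 0\right) = 22386 - \frac{225318}{7} = - \frac{68616}{7}$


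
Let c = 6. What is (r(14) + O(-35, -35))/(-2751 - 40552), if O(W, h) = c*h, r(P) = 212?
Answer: -2/43303 ≈ -4.6186e-5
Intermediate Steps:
O(W, h) = 6*h
(r(14) + O(-35, -35))/(-2751 - 40552) = (212 + 6*(-35))/(-2751 - 40552) = (212 - 210)/(-43303) = 2*(-1/43303) = -2/43303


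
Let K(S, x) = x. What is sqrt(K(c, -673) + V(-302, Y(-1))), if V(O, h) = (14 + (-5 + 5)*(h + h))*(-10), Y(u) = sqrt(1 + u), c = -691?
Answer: I*sqrt(813) ≈ 28.513*I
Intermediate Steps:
V(O, h) = -140 (V(O, h) = (14 + 0*(2*h))*(-10) = (14 + 0)*(-10) = 14*(-10) = -140)
sqrt(K(c, -673) + V(-302, Y(-1))) = sqrt(-673 - 140) = sqrt(-813) = I*sqrt(813)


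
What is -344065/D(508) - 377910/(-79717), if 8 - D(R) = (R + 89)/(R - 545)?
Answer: -1014492221755/71187281 ≈ -14251.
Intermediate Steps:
D(R) = 8 - (89 + R)/(-545 + R) (D(R) = 8 - (R + 89)/(R - 545) = 8 - (89 + R)/(-545 + R))
-344065/D(508) - 377910/(-79717) = -344065*(-545 + 508)/(-4449 + 7*508) - 377910/(-79717) = -344065*(-37/(-4449 + 3556)) - 377910*(-1/79717) = -344065/((-1/37*(-893))) + 377910/79717 = -344065/893/37 + 377910/79717 = -344065*37/893 + 377910/79717 = -12730405/893 + 377910/79717 = -1014492221755/71187281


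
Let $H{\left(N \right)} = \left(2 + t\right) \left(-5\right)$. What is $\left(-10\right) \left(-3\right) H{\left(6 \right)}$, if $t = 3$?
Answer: $-750$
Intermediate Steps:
$H{\left(N \right)} = -25$ ($H{\left(N \right)} = \left(2 + 3\right) \left(-5\right) = 5 \left(-5\right) = -25$)
$\left(-10\right) \left(-3\right) H{\left(6 \right)} = \left(-10\right) \left(-3\right) \left(-25\right) = 30 \left(-25\right) = -750$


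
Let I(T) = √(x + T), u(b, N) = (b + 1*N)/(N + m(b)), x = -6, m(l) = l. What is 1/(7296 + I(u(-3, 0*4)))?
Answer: 7296/53231621 - I*√5/53231621 ≈ 0.00013706 - 4.2006e-8*I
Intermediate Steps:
u(b, N) = 1 (u(b, N) = (b + 1*N)/(N + b) = (b + N)/(N + b) = (N + b)/(N + b) = 1)
I(T) = √(-6 + T)
1/(7296 + I(u(-3, 0*4))) = 1/(7296 + √(-6 + 1)) = 1/(7296 + √(-5)) = 1/(7296 + I*√5)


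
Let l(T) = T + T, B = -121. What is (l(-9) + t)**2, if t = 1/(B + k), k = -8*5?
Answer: 8404201/25921 ≈ 324.22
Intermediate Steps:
l(T) = 2*T
k = -40
t = -1/161 (t = 1/(-121 - 40) = 1/(-161) = -1/161 ≈ -0.0062112)
(l(-9) + t)**2 = (2*(-9) - 1/161)**2 = (-18 - 1/161)**2 = (-2899/161)**2 = 8404201/25921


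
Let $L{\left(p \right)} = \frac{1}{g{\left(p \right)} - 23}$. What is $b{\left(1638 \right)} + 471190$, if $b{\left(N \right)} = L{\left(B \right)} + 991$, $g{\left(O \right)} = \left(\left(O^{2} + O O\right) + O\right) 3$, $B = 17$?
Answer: $\frac{831982923}{1762} \approx 4.7218 \cdot 10^{5}$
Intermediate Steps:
$g{\left(O \right)} = 3 O + 6 O^{2}$ ($g{\left(O \right)} = \left(\left(O^{2} + O^{2}\right) + O\right) 3 = \left(2 O^{2} + O\right) 3 = \left(O + 2 O^{2}\right) 3 = 3 O + 6 O^{2}$)
$L{\left(p \right)} = \frac{1}{-23 + 3 p \left(1 + 2 p\right)}$ ($L{\left(p \right)} = \frac{1}{3 p \left(1 + 2 p\right) - 23} = \frac{1}{-23 + 3 p \left(1 + 2 p\right)}$)
$b{\left(N \right)} = \frac{1746143}{1762}$ ($b{\left(N \right)} = \frac{1}{-23 + 3 \cdot 17 \left(1 + 2 \cdot 17\right)} + 991 = \frac{1}{-23 + 3 \cdot 17 \left(1 + 34\right)} + 991 = \frac{1}{-23 + 3 \cdot 17 \cdot 35} + 991 = \frac{1}{-23 + 1785} + 991 = \frac{1}{1762} + 991 = \frac{1746143}{1762}$)
$b{\left(1638 \right)} + 471190 = \frac{1746143}{1762} + 471190 = \frac{831982923}{1762}$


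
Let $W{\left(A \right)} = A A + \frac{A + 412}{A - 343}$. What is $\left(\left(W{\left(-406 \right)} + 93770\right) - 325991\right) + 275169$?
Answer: $\frac{155630210}{749} \approx 2.0778 \cdot 10^{5}$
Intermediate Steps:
$W{\left(A \right)} = A^{2} + \frac{412 + A}{-343 + A}$
$\left(\left(W{\left(-406 \right)} + 93770\right) - 325991\right) + 275169 = \left(\left(\frac{412 - 406 + \left(-406\right)^{3} - 343 \left(-406\right)^{2}}{-343 - 406} + 93770\right) - 325991\right) + 275169 = \left(\left(\frac{412 - 406 - 66923416 - 56538748}{-749} + 93770\right) - 325991\right) + 275169 = \left(\left(- \frac{412 - 406 - 66923416 - 56538748}{749} + 93770\right) - 325991\right) + 275169 = \left(\left(\left(- \frac{1}{749}\right) \left(-123462158\right) + 93770\right) - 325991\right) + 275169 = \left(\left(\frac{123462158}{749} + 93770\right) - 325991\right) + 275169 = \left(\frac{193695888}{749} - 325991\right) + 275169 = - \frac{50471371}{749} + 275169 = \frac{155630210}{749}$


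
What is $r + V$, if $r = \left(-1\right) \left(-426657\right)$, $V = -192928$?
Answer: $233729$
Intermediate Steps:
$r = 426657$
$r + V = 426657 - 192928 = 233729$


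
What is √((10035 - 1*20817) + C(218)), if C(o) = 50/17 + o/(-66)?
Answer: I*√3393435705/561 ≈ 103.84*I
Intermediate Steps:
C(o) = 50/17 - o/66 (C(o) = 50*(1/17) + o*(-1/66) = 50/17 - o/66)
√((10035 - 1*20817) + C(218)) = √((10035 - 1*20817) + (50/17 - 1/66*218)) = √((10035 - 20817) + (50/17 - 109/33)) = √(-10782 - 203/561) = √(-6048905/561) = I*√3393435705/561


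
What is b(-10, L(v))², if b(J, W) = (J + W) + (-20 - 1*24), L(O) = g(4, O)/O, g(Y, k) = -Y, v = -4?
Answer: 2809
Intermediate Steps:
L(O) = -4/O (L(O) = (-1*4)/O = -4/O)
b(J, W) = -44 + J + W (b(J, W) = (J + W) + (-20 - 24) = (J + W) - 44 = -44 + J + W)
b(-10, L(v))² = (-44 - 10 - 4/(-4))² = (-44 - 10 - 4*(-¼))² = (-44 - 10 + 1)² = (-53)² = 2809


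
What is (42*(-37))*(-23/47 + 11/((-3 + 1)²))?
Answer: -330225/94 ≈ -3513.0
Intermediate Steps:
(42*(-37))*(-23/47 + 11/((-3 + 1)²)) = -1554*(-23*1/47 + 11/((-2)²)) = -1554*(-23/47 + 11/4) = -1554*425/188 = -330225/94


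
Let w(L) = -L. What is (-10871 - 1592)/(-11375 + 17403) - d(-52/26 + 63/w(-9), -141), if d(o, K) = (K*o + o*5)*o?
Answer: 1862067/548 ≈ 3397.9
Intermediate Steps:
d(o, K) = o*(5*o + K*o) (d(o, K) = (K*o + 5*o)*o = (5*o + K*o)*o = o*(5*o + K*o))
(-10871 - 1592)/(-11375 + 17403) - d(-52/26 + 63/w(-9), -141) = (-10871 - 1592)/(-11375 + 17403) - (-52/26 + 63/((-1*(-9))))**2*(5 - 141) = -12463/6028 - (-52*1/26 + 63/9)**2*(-136) = -12463*1/6028 - (-2 + 63*(1/9))**2*(-136) = -1133/548 - (-2 + 7)**2*(-136) = -1133/548 - 5**2*(-136) = -1133/548 - 25*(-136) = -1133/548 - 1*(-3400) = -1133/548 + 3400 = 1862067/548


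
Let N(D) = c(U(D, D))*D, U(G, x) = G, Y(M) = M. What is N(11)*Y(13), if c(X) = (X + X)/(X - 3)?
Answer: 1573/4 ≈ 393.25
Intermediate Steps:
c(X) = 2*X/(-3 + X) (c(X) = (2*X)/(-3 + X) = 2*X/(-3 + X))
N(D) = 2*D**2/(-3 + D) (N(D) = (2*D/(-3 + D))*D = 2*D**2/(-3 + D))
N(11)*Y(13) = (2*11**2/(-3 + 11))*13 = (2*121/8)*13 = (2*121*(1/8))*13 = (121/4)*13 = 1573/4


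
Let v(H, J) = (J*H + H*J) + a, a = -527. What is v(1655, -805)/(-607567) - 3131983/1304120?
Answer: 1572690701879/792340276040 ≈ 1.9849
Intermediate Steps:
v(H, J) = -527 + 2*H*J (v(H, J) = (J*H + H*J) - 527 = (H*J + H*J) - 527 = 2*H*J - 527 = -527 + 2*H*J)
v(1655, -805)/(-607567) - 3131983/1304120 = (-527 + 2*1655*(-805))/(-607567) - 3131983/1304120 = (-527 - 2664550)*(-1/607567) - 3131983*1/1304120 = -2665077*(-1/607567) - 3131983/1304120 = 2665077/607567 - 3131983/1304120 = 1572690701879/792340276040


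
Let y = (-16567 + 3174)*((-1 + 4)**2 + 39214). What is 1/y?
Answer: -1/525313639 ≈ -1.9036e-9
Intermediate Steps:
y = -525313639 (y = -13393*(3**2 + 39214) = -13393*(9 + 39214) = -13393*39223 = -525313639)
1/y = 1/(-525313639) = -1/525313639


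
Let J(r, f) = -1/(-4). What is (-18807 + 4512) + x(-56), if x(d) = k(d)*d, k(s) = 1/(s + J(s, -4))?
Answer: -3187561/223 ≈ -14294.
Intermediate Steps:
J(r, f) = 1/4 (J(r, f) = -1*(-1/4) = 1/4)
k(s) = 1/(1/4 + s) (k(s) = 1/(s + 1/4) = 1/(1/4 + s))
x(d) = 4*d/(1 + 4*d) (x(d) = (4/(1 + 4*d))*d = 4*d/(1 + 4*d))
(-18807 + 4512) + x(-56) = (-18807 + 4512) + 4*(-56)/(1 + 4*(-56)) = -14295 + 4*(-56)/(1 - 224) = -14295 + 4*(-56)/(-223) = -14295 + 4*(-56)*(-1/223) = -14295 + 224/223 = -3187561/223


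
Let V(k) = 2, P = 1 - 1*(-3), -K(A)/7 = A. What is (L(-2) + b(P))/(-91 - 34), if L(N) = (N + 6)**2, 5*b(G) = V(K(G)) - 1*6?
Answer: -76/625 ≈ -0.12160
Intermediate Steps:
K(A) = -7*A
P = 4 (P = 1 + 3 = 4)
b(G) = -4/5 (b(G) = (2 - 1*6)/5 = (2 - 6)/5 = (1/5)*(-4) = -4/5)
L(N) = (6 + N)**2
(L(-2) + b(P))/(-91 - 34) = ((6 - 2)**2 - 4/5)/(-91 - 34) = (4**2 - 4/5)/(-125) = (16 - 4/5)*(-1/125) = (76/5)*(-1/125) = -76/625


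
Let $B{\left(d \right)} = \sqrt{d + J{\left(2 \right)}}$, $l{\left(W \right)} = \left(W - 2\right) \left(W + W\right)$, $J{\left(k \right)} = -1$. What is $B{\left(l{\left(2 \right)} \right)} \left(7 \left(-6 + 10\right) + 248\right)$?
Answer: $276 i \approx 276.0 i$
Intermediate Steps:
$l{\left(W \right)} = 2 W \left(-2 + W\right)$ ($l{\left(W \right)} = \left(-2 + W\right) 2 W = 2 W \left(-2 + W\right)$)
$B{\left(d \right)} = \sqrt{-1 + d}$ ($B{\left(d \right)} = \sqrt{d - 1} = \sqrt{-1 + d}$)
$B{\left(l{\left(2 \right)} \right)} \left(7 \left(-6 + 10\right) + 248\right) = \sqrt{-1 + 2 \cdot 2 \left(-2 + 2\right)} \left(7 \left(-6 + 10\right) + 248\right) = \sqrt{-1 + 2 \cdot 2 \cdot 0} \left(7 \cdot 4 + 248\right) = \sqrt{-1 + 0} \left(28 + 248\right) = \sqrt{-1} \cdot 276 = i 276 = 276 i$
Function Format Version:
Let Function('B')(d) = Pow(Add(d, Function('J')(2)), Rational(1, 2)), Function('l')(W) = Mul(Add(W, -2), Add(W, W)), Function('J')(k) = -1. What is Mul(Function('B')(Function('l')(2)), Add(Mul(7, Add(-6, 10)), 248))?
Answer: Mul(276, I) ≈ Mul(276.00, I)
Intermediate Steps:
Function('l')(W) = Mul(2, W, Add(-2, W)) (Function('l')(W) = Mul(Add(-2, W), Mul(2, W)) = Mul(2, W, Add(-2, W)))
Function('B')(d) = Pow(Add(-1, d), Rational(1, 2)) (Function('B')(d) = Pow(Add(d, -1), Rational(1, 2)) = Pow(Add(-1, d), Rational(1, 2)))
Mul(Function('B')(Function('l')(2)), Add(Mul(7, Add(-6, 10)), 248)) = Mul(Pow(Add(-1, Mul(2, 2, Add(-2, 2))), Rational(1, 2)), Add(Mul(7, Add(-6, 10)), 248)) = Mul(Pow(Add(-1, Mul(2, 2, 0)), Rational(1, 2)), Add(Mul(7, 4), 248)) = Mul(Pow(Add(-1, 0), Rational(1, 2)), Add(28, 248)) = Mul(Pow(-1, Rational(1, 2)), 276) = Mul(I, 276) = Mul(276, I)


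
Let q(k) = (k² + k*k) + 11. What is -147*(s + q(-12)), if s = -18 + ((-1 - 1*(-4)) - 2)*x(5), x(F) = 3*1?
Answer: -41748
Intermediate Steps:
q(k) = 11 + 2*k² (q(k) = (k² + k²) + 11 = 2*k² + 11 = 11 + 2*k²)
x(F) = 3
s = -15 (s = -18 + ((-1 - 1*(-4)) - 2)*3 = -18 + ((-1 + 4) - 2)*3 = -18 + (3 - 2)*3 = -18 + 1*3 = -18 + 3 = -15)
-147*(s + q(-12)) = -147*(-15 + (11 + 2*(-12)²)) = -147*(-15 + (11 + 2*144)) = -147*(-15 + (11 + 288)) = -147*(-15 + 299) = -147*284 = -41748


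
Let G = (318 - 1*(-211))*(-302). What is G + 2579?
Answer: -157179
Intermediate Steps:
G = -159758 (G = (318 + 211)*(-302) = 529*(-302) = -159758)
G + 2579 = -159758 + 2579 = -157179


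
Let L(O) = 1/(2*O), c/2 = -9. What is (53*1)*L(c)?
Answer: -53/36 ≈ -1.4722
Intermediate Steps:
c = -18 (c = 2*(-9) = -18)
L(O) = 1/(2*O)
(53*1)*L(c) = (53*1)*((1/2)/(-18)) = 53*((1/2)*(-1/18)) = 53*(-1/36) = -53/36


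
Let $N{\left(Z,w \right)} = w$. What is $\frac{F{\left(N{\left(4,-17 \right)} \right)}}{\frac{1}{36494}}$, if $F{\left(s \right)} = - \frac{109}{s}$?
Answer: $\frac{3977846}{17} \approx 2.3399 \cdot 10^{5}$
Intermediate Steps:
$\frac{F{\left(N{\left(4,-17 \right)} \right)}}{\frac{1}{36494}} = \frac{\left(-109\right) \frac{1}{-17}}{\frac{1}{36494}} = \left(-109\right) \left(- \frac{1}{17}\right) \frac{1}{\frac{1}{36494}} = \frac{109}{17} \cdot 36494 = \frac{3977846}{17}$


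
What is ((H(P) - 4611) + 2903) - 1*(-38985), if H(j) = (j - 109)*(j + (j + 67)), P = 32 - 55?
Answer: 34505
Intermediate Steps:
P = -23
H(j) = (-109 + j)*(67 + 2*j) (H(j) = (-109 + j)*(j + (67 + j)) = (-109 + j)*(67 + 2*j))
((H(P) - 4611) + 2903) - 1*(-38985) = (((-7303 - 151*(-23) + 2*(-23)²) - 4611) + 2903) - 1*(-38985) = (((-7303 + 3473 + 2*529) - 4611) + 2903) + 38985 = (((-7303 + 3473 + 1058) - 4611) + 2903) + 38985 = ((-2772 - 4611) + 2903) + 38985 = (-7383 + 2903) + 38985 = -4480 + 38985 = 34505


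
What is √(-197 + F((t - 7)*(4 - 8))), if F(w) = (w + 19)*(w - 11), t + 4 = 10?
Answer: I*√358 ≈ 18.921*I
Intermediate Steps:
t = 6 (t = -4 + 10 = 6)
F(w) = (-11 + w)*(19 + w) (F(w) = (19 + w)*(-11 + w) = (-11 + w)*(19 + w))
√(-197 + F((t - 7)*(4 - 8))) = √(-197 + (-209 + ((6 - 7)*(4 - 8))² + 8*((6 - 7)*(4 - 8)))) = √(-197 + (-209 + (-1*(-4))² + 8*(-1*(-4)))) = √(-197 + (-209 + 4² + 8*4)) = √(-197 + (-209 + 16 + 32)) = √(-197 - 161) = √(-358) = I*√358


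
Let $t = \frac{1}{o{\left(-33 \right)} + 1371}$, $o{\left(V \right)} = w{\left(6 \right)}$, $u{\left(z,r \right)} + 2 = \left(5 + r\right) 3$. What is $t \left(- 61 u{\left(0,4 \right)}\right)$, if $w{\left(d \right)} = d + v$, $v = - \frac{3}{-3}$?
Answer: $- \frac{1525}{1378} \approx -1.1067$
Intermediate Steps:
$u{\left(z,r \right)} = 13 + 3 r$ ($u{\left(z,r \right)} = -2 + \left(5 + r\right) 3 = -2 + \left(15 + 3 r\right) = 13 + 3 r$)
$v = 1$ ($v = \left(-3\right) \left(- \frac{1}{3}\right) = 1$)
$w{\left(d \right)} = 1 + d$ ($w{\left(d \right)} = d + 1 = 1 + d$)
$o{\left(V \right)} = 7$ ($o{\left(V \right)} = 1 + 6 = 7$)
$t = \frac{1}{1378}$ ($t = \frac{1}{7 + 1371} = \frac{1}{1378} \approx 0.00072569$)
$t \left(- 61 u{\left(0,4 \right)}\right) = \frac{\left(-61\right) \left(13 + 3 \cdot 4\right)}{1378} = \frac{\left(-61\right) \left(13 + 12\right)}{1378} = \frac{\left(-61\right) 25}{1378} = \frac{1}{1378} \left(-1525\right) = - \frac{1525}{1378}$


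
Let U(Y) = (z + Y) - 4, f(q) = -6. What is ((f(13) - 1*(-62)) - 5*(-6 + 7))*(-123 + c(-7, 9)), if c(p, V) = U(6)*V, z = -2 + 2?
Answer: -5355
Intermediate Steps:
z = 0
U(Y) = -4 + Y (U(Y) = (0 + Y) - 4 = Y - 4 = -4 + Y)
c(p, V) = 2*V (c(p, V) = (-4 + 6)*V = 2*V)
((f(13) - 1*(-62)) - 5*(-6 + 7))*(-123 + c(-7, 9)) = ((-6 - 1*(-62)) - 5*(-6 + 7))*(-123 + 2*9) = ((-6 + 62) - 5*1)*(-123 + 18) = (56 - 5)*(-105) = 51*(-105) = -5355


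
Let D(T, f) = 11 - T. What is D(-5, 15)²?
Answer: 256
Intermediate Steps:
D(-5, 15)² = (11 - 1*(-5))² = (11 + 5)² = 16² = 256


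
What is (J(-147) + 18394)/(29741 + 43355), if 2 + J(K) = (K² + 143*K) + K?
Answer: 18833/73096 ≈ 0.25765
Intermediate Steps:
J(K) = -2 + K² + 144*K (J(K) = -2 + ((K² + 143*K) + K) = -2 + (K² + 144*K) = -2 + K² + 144*K)
(J(-147) + 18394)/(29741 + 43355) = ((-2 + (-147)² + 144*(-147)) + 18394)/(29741 + 43355) = ((-2 + 21609 - 21168) + 18394)/73096 = (439 + 18394)*(1/73096) = 18833*(1/73096) = 18833/73096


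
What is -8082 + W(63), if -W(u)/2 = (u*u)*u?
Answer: -508176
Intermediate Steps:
W(u) = -2*u³ (W(u) = -2*u*u*u = -2*u²*u = -2*u³)
-8082 + W(63) = -8082 - 2*63³ = -8082 - 2*250047 = -8082 - 500094 = -508176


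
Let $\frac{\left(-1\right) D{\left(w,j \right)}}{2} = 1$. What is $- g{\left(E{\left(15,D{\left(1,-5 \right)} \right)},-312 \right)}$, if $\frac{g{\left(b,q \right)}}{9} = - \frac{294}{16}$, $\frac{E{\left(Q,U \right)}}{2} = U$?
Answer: $\frac{1323}{8} \approx 165.38$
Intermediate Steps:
$D{\left(w,j \right)} = -2$ ($D{\left(w,j \right)} = \left(-2\right) 1 = -2$)
$E{\left(Q,U \right)} = 2 U$
$g{\left(b,q \right)} = - \frac{1323}{8}$ ($g{\left(b,q \right)} = 9 \left(- \frac{294}{16}\right) = 9 \left(\left(-294\right) \frac{1}{16}\right) = 9 \left(- \frac{147}{8}\right) = - \frac{1323}{8}$)
$- g{\left(E{\left(15,D{\left(1,-5 \right)} \right)},-312 \right)} = \left(-1\right) \left(- \frac{1323}{8}\right) = \frac{1323}{8}$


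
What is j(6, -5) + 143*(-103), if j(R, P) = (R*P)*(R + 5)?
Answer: -15059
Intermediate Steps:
j(R, P) = P*R*(5 + R) (j(R, P) = (P*R)*(5 + R) = P*R*(5 + R))
j(6, -5) + 143*(-103) = -5*6*(5 + 6) + 143*(-103) = -5*6*11 - 14729 = -330 - 14729 = -15059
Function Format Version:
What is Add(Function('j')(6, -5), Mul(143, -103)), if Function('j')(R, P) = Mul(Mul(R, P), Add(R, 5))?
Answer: -15059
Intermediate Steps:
Function('j')(R, P) = Mul(P, R, Add(5, R)) (Function('j')(R, P) = Mul(Mul(P, R), Add(5, R)) = Mul(P, R, Add(5, R)))
Add(Function('j')(6, -5), Mul(143, -103)) = Add(Mul(-5, 6, Add(5, 6)), Mul(143, -103)) = Add(Mul(-5, 6, 11), -14729) = Add(-330, -14729) = -15059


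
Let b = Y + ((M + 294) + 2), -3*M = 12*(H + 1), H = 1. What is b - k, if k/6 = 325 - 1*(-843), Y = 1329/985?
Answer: -6617871/985 ≈ -6718.6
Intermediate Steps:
M = -8 (M = -4*(1 + 1) = -4*2 = -⅓*24 = -8)
Y = 1329/985 (Y = 1329*(1/985) = 1329/985 ≈ 1.3492)
b = 285009/985 (b = 1329/985 + ((-8 + 294) + 2) = 1329/985 + (286 + 2) = 1329/985 + 288 = 285009/985 ≈ 289.35)
k = 7008 (k = 6*(325 - 1*(-843)) = 6*(325 + 843) = 6*1168 = 7008)
b - k = 285009/985 - 1*7008 = 285009/985 - 7008 = -6617871/985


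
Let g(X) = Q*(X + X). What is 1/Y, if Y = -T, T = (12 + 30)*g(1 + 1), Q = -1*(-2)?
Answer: -1/336 ≈ -0.0029762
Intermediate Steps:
Q = 2
g(X) = 4*X (g(X) = 2*(X + X) = 2*(2*X) = 4*X)
T = 336 (T = (12 + 30)*(4*(1 + 1)) = 42*(4*2) = 42*8 = 336)
Y = -336 (Y = -1*336 = -336)
1/Y = 1/(-336) = -1/336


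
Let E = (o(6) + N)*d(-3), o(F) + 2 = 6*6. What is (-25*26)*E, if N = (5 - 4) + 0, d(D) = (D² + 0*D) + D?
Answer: -136500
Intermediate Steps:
d(D) = D + D² (d(D) = (D² + 0) + D = D² + D = D + D²)
o(F) = 34 (o(F) = -2 + 6*6 = -2 + 36 = 34)
N = 1 (N = 1 + 0 = 1)
E = 210 (E = (34 + 1)*(-3*(1 - 3)) = 35*(-3*(-2)) = 35*6 = 210)
(-25*26)*E = -25*26*210 = -650*210 = -136500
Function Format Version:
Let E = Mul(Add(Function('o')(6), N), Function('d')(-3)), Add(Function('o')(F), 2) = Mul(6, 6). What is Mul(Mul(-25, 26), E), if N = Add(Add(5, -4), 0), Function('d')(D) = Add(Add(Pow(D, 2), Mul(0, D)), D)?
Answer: -136500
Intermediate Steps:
Function('d')(D) = Add(D, Pow(D, 2)) (Function('d')(D) = Add(Add(Pow(D, 2), 0), D) = Add(Pow(D, 2), D) = Add(D, Pow(D, 2)))
Function('o')(F) = 34 (Function('o')(F) = Add(-2, Mul(6, 6)) = Add(-2, 36) = 34)
N = 1 (N = Add(1, 0) = 1)
E = 210 (E = Mul(Add(34, 1), Mul(-3, Add(1, -3))) = Mul(35, Mul(-3, -2)) = Mul(35, 6) = 210)
Mul(Mul(-25, 26), E) = Mul(Mul(-25, 26), 210) = Mul(-650, 210) = -136500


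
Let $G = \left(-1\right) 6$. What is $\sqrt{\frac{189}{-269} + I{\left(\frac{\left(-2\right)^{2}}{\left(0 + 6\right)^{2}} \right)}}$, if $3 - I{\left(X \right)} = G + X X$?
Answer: $\frac{\sqrt{48560687}}{2421} \approx 2.8784$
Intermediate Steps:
$G = -6$
$I{\left(X \right)} = 9 - X^{2}$ ($I{\left(X \right)} = 3 - \left(-6 + X X\right) = 3 - \left(-6 + X^{2}\right) = 9 - X^{2}$)
$\sqrt{\frac{189}{-269} + I{\left(\frac{\left(-2\right)^{2}}{\left(0 + 6\right)^{2}} \right)}} = \sqrt{\frac{189}{-269} + \left(9 - \left(\frac{\left(-2\right)^{2}}{\left(0 + 6\right)^{2}}\right)^{2}\right)} = \sqrt{189 \left(- \frac{1}{269}\right) + \left(9 - \left(\frac{4}{6^{2}}\right)^{2}\right)} = \sqrt{- \frac{189}{269} + \left(9 - \left(\frac{4}{36}\right)^{2}\right)} = \sqrt{- \frac{189}{269} + \left(9 - \left(4 \cdot \frac{1}{36}\right)^{2}\right)} = \sqrt{- \frac{189}{269} + \left(9 - \left(\frac{1}{9}\right)^{2}\right)} = \sqrt{- \frac{189}{269} + \left(9 - \frac{1}{81}\right)} = \sqrt{- \frac{189}{269} + \frac{728}{81}} = \sqrt{\frac{180523}{21789}} = \frac{\sqrt{48560687}}{2421}$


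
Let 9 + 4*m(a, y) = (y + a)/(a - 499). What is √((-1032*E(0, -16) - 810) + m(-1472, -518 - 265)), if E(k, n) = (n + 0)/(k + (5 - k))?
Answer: √26874855465/3285 ≈ 49.904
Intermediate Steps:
m(a, y) = -9/4 + (a + y)/(4*(-499 + a)) (m(a, y) = -9/4 + ((y + a)/(a - 499))/4 = -9/4 + ((a + y)/(-499 + a))/4 = -9/4 + (a + y)/(4*(-499 + a)))
E(k, n) = n/5
√((-1032*E(0, -16) - 810) + m(-1472, -518 - 265)) = √((-1032*(-16)/5 - 810) + (4491 + (-518 - 265) - 8*(-1472))/(4*(-499 - 1472))) = √((-1032*(-16/5) - 810) + (¼)*(4491 - 783 + 11776)/(-1971)) = √((16512/5 - 810) + (¼)*(-1/1971)*15484) = √(12462/5 - 3871/1971) = √(24543247/9855) = √26874855465/3285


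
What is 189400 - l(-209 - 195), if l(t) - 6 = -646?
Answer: 190040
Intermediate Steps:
l(t) = -640 (l(t) = 6 - 646 = -640)
189400 - l(-209 - 195) = 189400 - 1*(-640) = 189400 + 640 = 190040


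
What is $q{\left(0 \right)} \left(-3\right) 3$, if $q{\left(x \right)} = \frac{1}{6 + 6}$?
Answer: $- \frac{3}{4} \approx -0.75$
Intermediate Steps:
$q{\left(x \right)} = \frac{1}{12}$
$q{\left(0 \right)} \left(-3\right) 3 = \frac{1}{12} \left(-3\right) 3 = \left(- \frac{1}{4}\right) 3 = - \frac{3}{4}$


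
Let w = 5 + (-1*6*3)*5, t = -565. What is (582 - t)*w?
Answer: -97495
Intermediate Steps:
w = -85 (w = 5 - 6*3*5 = 5 - 18*5 = 5 - 90 = -85)
(582 - t)*w = (582 - 1*(-565))*(-85) = (582 + 565)*(-85) = 1147*(-85) = -97495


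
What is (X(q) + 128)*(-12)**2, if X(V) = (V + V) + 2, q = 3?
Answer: 19584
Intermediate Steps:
X(V) = 2 + 2*V (X(V) = 2*V + 2 = 2 + 2*V)
(X(q) + 128)*(-12)**2 = ((2 + 2*3) + 128)*(-12)**2 = ((2 + 6) + 128)*144 = (8 + 128)*144 = 136*144 = 19584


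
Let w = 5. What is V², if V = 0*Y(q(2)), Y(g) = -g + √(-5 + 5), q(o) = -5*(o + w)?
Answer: 0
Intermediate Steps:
q(o) = -25 - 5*o (q(o) = -5*(o + 5) = -5*(5 + o) = -25 - 5*o)
Y(g) = -g (Y(g) = -g + √0 = -g + 0 = -g)
V = 0 (V = 0*(-(-25 - 5*2)) = 0*(-(-25 - 10)) = 0*(-1*(-35)) = 0*35 = 0)
V² = 0² = 0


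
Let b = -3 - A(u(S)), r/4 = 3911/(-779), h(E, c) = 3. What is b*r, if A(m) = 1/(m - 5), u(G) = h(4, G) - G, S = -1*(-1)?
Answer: 125152/2337 ≈ 53.552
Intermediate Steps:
S = 1
u(G) = 3 - G
A(m) = 1/(-5 + m)
r = -15644/779 (r = 4*(3911/(-779)) = 4*(3911*(-1/779)) = 4*(-3911/779) = -15644/779 ≈ -20.082)
b = -8/3 (b = -3 - 1/(-5 + (3 - 1*1)) = -3 - 1/(-5 + (3 - 1)) = -3 - 1/(-5 + 2) = -3 - 1/(-3) = -3 - 1*(-⅓) = -3 + ⅓ = -8/3 ≈ -2.6667)
b*r = -8/3*(-15644/779) = 125152/2337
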